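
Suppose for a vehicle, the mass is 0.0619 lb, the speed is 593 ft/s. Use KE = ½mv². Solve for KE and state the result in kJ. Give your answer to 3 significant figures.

0.459 kJ

Directly: KE = ½mv².
m = 0.0619 lb = 0.02808 kg; v = 593 ft/s = 180.7 m/s.
KE = 458.6 J  (the unit combination reduces to kg·m²/s² = J)
458.6 J × (1 kJ / 1000 J) = 0.4586 kJ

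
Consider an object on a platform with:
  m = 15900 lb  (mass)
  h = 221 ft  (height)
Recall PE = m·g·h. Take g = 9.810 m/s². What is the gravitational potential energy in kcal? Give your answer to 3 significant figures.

Directly: PE = mgh.
m = 15900 lb = 7212 kg; h = 221 ft = 67.36 m; g = 9.810 m/s².
PE = 4.766×10^6 J
4.766×10^6 J × (1 kcal / 4184 J) = 1139 kcal

1140 kcal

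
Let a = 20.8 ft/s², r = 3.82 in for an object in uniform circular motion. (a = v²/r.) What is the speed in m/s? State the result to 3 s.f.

0.784 m/s

Rearranging: v = √(a·r).
a = 20.8 ft/s² = 6.340 m/s²; r = 3.82 in = 0.09703 m.
v = 0.7843 m/s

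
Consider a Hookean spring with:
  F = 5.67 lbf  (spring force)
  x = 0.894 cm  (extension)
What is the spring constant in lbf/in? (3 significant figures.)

16.1 lbf/in

From Hooke's law: k = F/x.
F = 5.67 lbf = 25.22 N; x = 0.894 cm = 0.008940 m.
k = 2821 N/m
2821 N/m × (1 lbf/in / 175.1 N/m) = 16.11 lbf/in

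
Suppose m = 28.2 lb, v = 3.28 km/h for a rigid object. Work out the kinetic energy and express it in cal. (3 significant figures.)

1.27 cal

KE is given directly by: KE = ½mv².
m = 28.2 lb = 12.79 kg; v = 3.28 km/h = 0.9111 m/s.
KE = 5.309 J  (the unit combination reduces to kg·m²/s² = J)
5.309 J × (1 cal / 4.184 J) = 1.269 cal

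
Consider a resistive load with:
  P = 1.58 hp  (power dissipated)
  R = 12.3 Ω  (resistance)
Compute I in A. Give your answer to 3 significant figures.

9.79 A

Rearranging: I = √(P/R).
P = 1.58 hp = 1178 W; R = 12.3 Ω.
I = 9.787 A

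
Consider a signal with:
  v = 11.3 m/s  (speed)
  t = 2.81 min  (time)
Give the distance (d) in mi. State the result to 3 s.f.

1.18 mi

Rearranging v = d/t for d: d = v·t.
v = 11.3 m/s; t = 2.81 min = 168.6 s.
d = 1905 m
1905 m × (1 mi / 1609 m) = 1.184 mi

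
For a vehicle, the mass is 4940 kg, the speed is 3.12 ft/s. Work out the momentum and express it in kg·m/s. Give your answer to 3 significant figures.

4700 kg·m/s

p is given directly by: p = mv.
m = 4940 kg; v = 3.12 ft/s = 0.9510 m/s.
p = 4698 kg·m/s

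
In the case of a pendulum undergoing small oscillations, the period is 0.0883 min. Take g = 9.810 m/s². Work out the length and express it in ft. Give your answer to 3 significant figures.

22.9 ft

Rearranging: L = g·(T/2π)².
T = 0.0883 min = 5.298 s; g = 9.810 m/s².
L = 6.975 m
6.975 m × (1 ft / 0.3048 m) = 22.88 ft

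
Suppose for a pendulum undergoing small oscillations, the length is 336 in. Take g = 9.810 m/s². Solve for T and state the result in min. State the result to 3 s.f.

0.0977 min

Directly: T = 2π√(L/g).
L = 336 in = 8.534 m; g = 9.810 m/s².
T = 5.860 s
5.860 s × (1 min / 60.00 s) = 0.09767 min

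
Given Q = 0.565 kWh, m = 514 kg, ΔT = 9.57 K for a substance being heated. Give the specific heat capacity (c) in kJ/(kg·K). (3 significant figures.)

0.414 kJ/(kg·K)

Rearranging: c = Q/(m·ΔT).
Q = 0.565 kWh = 2.034×10^6 J; m = 514 kg; ΔT = 9.57 K.
c = 413.5 J/(kg·K)
413.5 J/(kg·K) × (1 kJ/(kg·K) / 1000 J/(kg·K)) = 0.4135 kJ/(kg·K)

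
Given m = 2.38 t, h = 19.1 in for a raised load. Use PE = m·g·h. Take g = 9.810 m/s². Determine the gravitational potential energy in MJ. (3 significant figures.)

PE is given directly by: PE = mgh.
m = 2.38 t = 2380 kg; h = 19.1 in = 0.4851 m; g = 9.810 m/s².
PE = 11327 J  (the unit combination reduces to kg·m²/s² = J)
11327 J × (1 MJ / 1.000×10^6 J) = 0.01133 MJ

0.0113 MJ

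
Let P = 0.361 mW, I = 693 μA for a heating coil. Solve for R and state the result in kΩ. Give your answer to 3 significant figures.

0.752 kΩ

Rearranging: R = P/I².
P = 0.361 mW = 3.610×10^-4 W; I = 693 μA = 6.930×10^-4 A.
R = 751.7 Ω
751.7 Ω × (1 kΩ / 1000 Ω) = 0.7517 kΩ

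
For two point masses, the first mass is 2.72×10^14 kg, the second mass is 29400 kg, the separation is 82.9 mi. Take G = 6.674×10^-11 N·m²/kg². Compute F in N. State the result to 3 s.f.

0.0300 N

F is given directly by: F = Gm₁m₂/r².
m₁ = 2.72×10^14 kg; m₂ = 29400 kg; r = 82.9 mi = 1.334×10^5 m; G = 6.674×10^-11 N·m²/kg².
F = 0.02998 N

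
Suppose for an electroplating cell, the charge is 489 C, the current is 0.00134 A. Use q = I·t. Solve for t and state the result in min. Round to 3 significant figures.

6080 min

Solving q = I·t for t: t = q/I.
q = 489 C; I = 0.00134 A.
t = 3.649×10^5 s
3.649×10^5 s × (1 min / 60.00 s) = 6082 min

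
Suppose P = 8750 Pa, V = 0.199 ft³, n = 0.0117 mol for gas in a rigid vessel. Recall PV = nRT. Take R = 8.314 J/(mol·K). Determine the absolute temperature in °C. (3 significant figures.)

234 °C

From the ideal-gas law: T = PV/(nR).
P = 8750 Pa; V = 0.199 ft³ = 0.005635 m³; n = 0.0117 mol; R = 8.314 J/(mol·K).
T = 506.9 K
506.9 K − 273.15 = 233.7 °C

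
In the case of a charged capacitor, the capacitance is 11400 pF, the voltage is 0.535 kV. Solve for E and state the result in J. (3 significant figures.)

E is given directly by: E = ½CV².
C = 11400 pF = 1.140×10^-8 F; V = 0.535 kV = 535.0 V.
E = 0.001631 J  (the unit combination reduces to kg·m²/s² = J)

0.00163 J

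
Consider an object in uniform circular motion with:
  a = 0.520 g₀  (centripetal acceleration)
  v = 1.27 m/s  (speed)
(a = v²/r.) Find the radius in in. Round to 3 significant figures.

12.5 in

Solving a = v²/r for r: r = v²/a.
a = 0.520 g₀ = 5.099 m/s²; v = 1.27 m/s.
r = 0.3163 m
0.3163 m × (1 in / 0.02540 m) = 12.45 in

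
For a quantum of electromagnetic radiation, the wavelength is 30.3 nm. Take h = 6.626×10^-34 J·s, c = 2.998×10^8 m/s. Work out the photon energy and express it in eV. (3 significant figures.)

E is given directly by: E = hc/λ.
λ = 30.3 nm = 3.030×10^-8 m; h = 6.626×10^-34 J·s; c = 2.998×10^8 m/s.
E = 6.556×10^-18 J  (the unit combination reduces to kg·m²/s² = J)
6.556×10^-18 J × (1 eV / 1.602×10^-19 J) = 40.92 eV

40.9 eV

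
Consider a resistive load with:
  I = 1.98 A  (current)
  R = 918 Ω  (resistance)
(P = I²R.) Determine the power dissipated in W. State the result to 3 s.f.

P is given directly by: P = I²R.
I = 1.98 A; R = 918 Ω.
P = 3599 W  (the unit combination reduces to kg·m²/s³ = W)

3600 W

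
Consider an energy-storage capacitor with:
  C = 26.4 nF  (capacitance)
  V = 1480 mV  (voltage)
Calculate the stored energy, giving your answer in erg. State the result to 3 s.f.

E is given directly by: E = ½CV².
C = 26.4 nF = 2.640×10^-8 F; V = 1480 mV = 1.480 V.
E = 2.891×10^-8 J  (the unit combination reduces to kg·m²/s² = J)
2.891×10^-8 J × (1 erg / 1.000×10^-7 J) = 0.2891 erg

0.289 erg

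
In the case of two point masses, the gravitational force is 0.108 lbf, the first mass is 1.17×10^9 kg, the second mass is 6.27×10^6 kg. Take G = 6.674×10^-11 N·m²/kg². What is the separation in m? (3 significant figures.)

From Newton's law of gravitation: r = √(G·m₁m₂/F).
F = 0.108 lbf = 0.4804 N; m₁ = 1.17×10^9 kg; m₂ = 6.27×10^6 kg; G = 6.674×10^-11 N·m²/kg².
r = 1010 m

1010 m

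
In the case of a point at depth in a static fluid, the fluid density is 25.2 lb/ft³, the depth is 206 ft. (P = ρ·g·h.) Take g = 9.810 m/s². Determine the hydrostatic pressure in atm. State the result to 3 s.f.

Directly: P = ρgh.
ρ = 25.2 lb/ft³ = 403.7 kg/m³; h = 206 ft = 62.79 m; g = 9.810 m/s².
P = 2.486×10^5 Pa
2.486×10^5 Pa × (1 atm / 1.013×10^5 Pa) = 2.454 atm

2.45 atm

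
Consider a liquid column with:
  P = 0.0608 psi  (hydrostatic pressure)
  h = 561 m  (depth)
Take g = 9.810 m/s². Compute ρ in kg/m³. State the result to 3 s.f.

Rearranging: ρ = P/(g·h).
P = 0.0608 psi = 419.2 Pa; h = 561 m; g = 9.810 m/s².
ρ = 0.07617 kg/m³

0.0762 kg/m³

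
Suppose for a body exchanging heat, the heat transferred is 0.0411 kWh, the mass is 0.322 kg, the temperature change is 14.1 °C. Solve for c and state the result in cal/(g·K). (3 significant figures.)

7.79 cal/(g·K)

Rearranging Q = m·c·ΔT for c: c = Q/(m·ΔT).
Q = 0.0411 kWh = 1.480×10^5 J; m = 0.322 kg; ΔT = 14.1 °C = 14.10 K.
c = 32589 J/(kg·K)
32589 J/(kg·K) × (1 cal/(g·K) / 4184 J/(kg·K)) = 7.789 cal/(g·K)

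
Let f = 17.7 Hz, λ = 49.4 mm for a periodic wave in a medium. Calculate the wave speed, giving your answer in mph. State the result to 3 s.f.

1.96 mph

Directly: v = fλ.
f = 17.7 Hz; λ = 49.4 mm = 0.04940 m.
v = 0.8744 m/s
0.8744 m/s × (1 mph / 0.4470 m/s) = 1.956 mph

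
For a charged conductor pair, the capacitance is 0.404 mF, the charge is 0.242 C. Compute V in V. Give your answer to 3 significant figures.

599 V

Rearranging: V = Q/C.
C = 0.404 mF = 4.040×10^-4 F; Q = 0.242 C.
V = 599.0 V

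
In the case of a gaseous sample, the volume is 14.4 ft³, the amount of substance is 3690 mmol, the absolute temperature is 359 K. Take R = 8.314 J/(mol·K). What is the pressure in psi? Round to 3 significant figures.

From the ideal-gas law: P = nRT/V.
V = 14.4 ft³ = 0.4078 m³; n = 3690 mmol = 3.690 mol; T = 359 K; R = 8.314 J/(mol·K).
P = 27010 Pa
27010 Pa × (1 psi / 6895 Pa) = 3.917 psi

3.92 psi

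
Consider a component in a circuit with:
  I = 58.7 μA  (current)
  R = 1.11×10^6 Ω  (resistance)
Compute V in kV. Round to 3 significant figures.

From Ohm's law: V = IR.
I = 58.7 μA = 5.870×10^-5 A; R = 1.11×10^6 Ω.
V = 65.16 V
65.16 V × (1 kV / 1000 V) = 0.06516 kV

0.0652 kV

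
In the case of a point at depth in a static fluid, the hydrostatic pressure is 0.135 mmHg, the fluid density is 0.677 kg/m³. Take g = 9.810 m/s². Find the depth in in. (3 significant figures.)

Solving P = ρ·g·h for h: h = P/(ρ·g).
P = 0.135 mmHg = 18.00 Pa; ρ = 0.677 kg/m³; g = 9.810 m/s².
h = 2.710 m
2.710 m × (1 in / 0.02540 m) = 106.7 in

107 in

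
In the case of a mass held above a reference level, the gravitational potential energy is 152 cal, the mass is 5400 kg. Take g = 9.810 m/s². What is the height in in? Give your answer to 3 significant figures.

0.473 in

Rearranging PE = m·g·h for h: h = PE/(m·g).
PE = 152 cal = 636.0 J; m = 5400 kg; g = 9.810 m/s².
h = 0.01201 m
0.01201 m × (1 in / 0.02540 m) = 0.4726 in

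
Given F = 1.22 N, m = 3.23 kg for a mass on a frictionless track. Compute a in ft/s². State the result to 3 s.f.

1.24 ft/s²

From Newton's second law: a = F/m.
F = 1.22 N; m = 3.23 kg.
a = 0.3777 m/s²
0.3777 m/s² × (1 ft/s² / 0.3048 m/s²) = 1.239 ft/s²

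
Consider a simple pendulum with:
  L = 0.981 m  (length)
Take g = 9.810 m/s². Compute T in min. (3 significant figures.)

0.0331 min

T is given directly by: T = 2π√(L/g).
L = 0.981 m; g = 9.810 m/s².
T = 1.987 s
1.987 s × (1 min / 60.00 s) = 0.03312 min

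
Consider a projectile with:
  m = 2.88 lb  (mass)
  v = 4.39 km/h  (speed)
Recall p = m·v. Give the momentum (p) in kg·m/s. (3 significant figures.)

Directly: p = mv.
m = 2.88 lb = 1.306 kg; v = 4.39 km/h = 1.219 m/s.
p = 1.593 kg·m/s

1.59 kg·m/s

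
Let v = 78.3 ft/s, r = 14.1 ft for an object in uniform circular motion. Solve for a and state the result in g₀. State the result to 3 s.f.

Directly: a = v²/r.
v = 78.3 ft/s = 23.87 m/s; r = 14.1 ft = 4.298 m.
a = 132.5 m/s²
132.5 m/s² × (1 g₀ / 9.807 m/s²) = 13.51 g₀

13.5 g₀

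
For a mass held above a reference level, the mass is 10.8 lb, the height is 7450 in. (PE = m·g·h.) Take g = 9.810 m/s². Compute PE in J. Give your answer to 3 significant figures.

9090 J

PE is given directly by: PE = mgh.
m = 10.8 lb = 4.899 kg; h = 7450 in = 189.2 m; g = 9.810 m/s².
PE = 9094 J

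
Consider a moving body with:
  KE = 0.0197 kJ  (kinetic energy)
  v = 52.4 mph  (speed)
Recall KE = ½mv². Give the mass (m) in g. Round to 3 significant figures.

71.8 g

Solving KE = ½mv² for m: m = 2·KE/v².
KE = 0.0197 kJ = 19.70 J; v = 52.4 mph = 23.42 m/s.
m = 0.07180 kg
0.07180 kg × (1 g / 0.001000 kg) = 71.80 g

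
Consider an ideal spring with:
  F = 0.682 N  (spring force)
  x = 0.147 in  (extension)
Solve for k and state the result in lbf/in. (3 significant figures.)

Solving F = k·x for k: k = F/x.
F = 0.682 N; x = 0.147 in = 0.003734 m.
k = 182.7 N/m
182.7 N/m × (1 lbf/in / 175.1 N/m) = 1.043 lbf/in

1.04 lbf/in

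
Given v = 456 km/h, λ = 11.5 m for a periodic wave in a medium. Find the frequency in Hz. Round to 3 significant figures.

11.0 Hz

Solving v = f·λ for f: f = v/λ.
v = 456 km/h = 126.7 m/s; λ = 11.5 m.
f = 11.01 Hz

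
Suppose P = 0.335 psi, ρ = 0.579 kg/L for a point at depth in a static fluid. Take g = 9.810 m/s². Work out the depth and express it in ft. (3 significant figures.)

Rearranging P = ρ·g·h for h: h = P/(ρ·g).
P = 0.335 psi = 2310 Pa; ρ = 0.579 kg/L = 579.0 kg/m³; g = 9.810 m/s².
h = 0.4066 m
0.4066 m × (1 ft / 0.3048 m) = 1.334 ft

1.33 ft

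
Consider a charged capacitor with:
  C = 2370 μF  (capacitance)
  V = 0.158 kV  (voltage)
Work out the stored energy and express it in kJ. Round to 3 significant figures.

E is given directly by: E = ½CV².
C = 2370 μF = 0.002370 F; V = 0.158 kV = 158.0 V.
E = 29.58 J  (the unit combination reduces to kg·m²/s² = J)
29.58 J × (1 kJ / 1000 J) = 0.02958 kJ

0.0296 kJ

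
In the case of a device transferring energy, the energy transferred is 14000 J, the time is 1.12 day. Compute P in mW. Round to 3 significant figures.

P is given directly by: P = W/t.
W = 14000 J; t = 1.12 day = 96768 s.
P = 0.1447 W
0.1447 W × (1 mW / 0.001000 W) = 144.7 mW

145 mW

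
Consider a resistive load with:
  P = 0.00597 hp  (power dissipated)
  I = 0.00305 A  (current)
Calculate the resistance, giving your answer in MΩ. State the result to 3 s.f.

0.479 MΩ

Rearranging: R = P/I².
P = 0.00597 hp = 4.452 W; I = 0.00305 A.
R = 4.786×10^5 Ω
4.786×10^5 Ω × (1 MΩ / 1.000×10^6 Ω) = 0.4786 MΩ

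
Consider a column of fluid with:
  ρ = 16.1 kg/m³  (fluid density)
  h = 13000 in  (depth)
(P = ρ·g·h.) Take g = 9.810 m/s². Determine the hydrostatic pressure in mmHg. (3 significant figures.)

P is given directly by: P = ρgh.
ρ = 16.1 kg/m³; h = 13000 in = 330.2 m; g = 9.810 m/s².
P = 52152 Pa
52152 Pa × (1 mmHg / 133.3 Pa) = 391.2 mmHg

391 mmHg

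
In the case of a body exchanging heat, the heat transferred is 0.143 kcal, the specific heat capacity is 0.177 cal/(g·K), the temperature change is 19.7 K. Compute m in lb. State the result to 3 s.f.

Solving Q = m·c·ΔT for m: m = Q/(c·ΔT).
Q = 0.143 kcal = 598.3 J; c = 0.177 cal/(g·K) = 740.6 J/(kg·K); ΔT = 19.7 K.
m = 0.04101 kg
0.04101 kg × (1 lb / 0.4536 kg) = 0.09041 lb

0.0904 lb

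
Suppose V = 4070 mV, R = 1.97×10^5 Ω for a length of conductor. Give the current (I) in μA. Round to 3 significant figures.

From Ohm's law: I = V/R.
V = 4070 mV = 4.070 V; R = 1.97×10^5 Ω.
I = 2.066×10^-5 A
2.066×10^-5 A × (1 μA / 1.000×10^-6 A) = 20.66 μA

20.7 μA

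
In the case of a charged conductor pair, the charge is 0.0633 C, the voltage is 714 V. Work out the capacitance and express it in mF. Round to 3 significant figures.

0.0887 mF

C is given directly by: C = Q/V.
Q = 0.0633 C; V = 714 V.
C = 8.866×10^-5 F
8.866×10^-5 F × (1 mF / 0.001000 F) = 0.08866 mF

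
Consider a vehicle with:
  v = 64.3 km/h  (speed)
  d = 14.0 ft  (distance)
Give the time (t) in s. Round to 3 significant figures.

0.239 s

Rearranging v = d/t for t: t = d/v.
v = 64.3 km/h = 17.86 m/s; d = 14.0 ft = 4.267 m.
t = 0.2389 s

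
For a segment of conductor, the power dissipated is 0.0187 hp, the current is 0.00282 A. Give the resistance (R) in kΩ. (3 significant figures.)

Solving P = I²R for R: R = P/I².
P = 0.0187 hp = 13.94 W; I = 0.00282 A.
R = 1.754×10^6 Ω
1.754×10^6 Ω × (1 kΩ / 1000 Ω) = 1754 kΩ

1750 kΩ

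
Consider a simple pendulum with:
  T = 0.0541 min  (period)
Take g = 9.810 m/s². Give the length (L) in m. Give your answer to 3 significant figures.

2.62 m

Rearranging: L = g·(T/2π)².
T = 0.0541 min = 3.246 s; g = 9.810 m/s².
L = 2.618 m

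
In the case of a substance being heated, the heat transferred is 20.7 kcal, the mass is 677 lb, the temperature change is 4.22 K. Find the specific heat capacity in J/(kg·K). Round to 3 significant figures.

Solving Q = m·c·ΔT for c: c = Q/(m·ΔT).
Q = 20.7 kcal = 86609 J; m = 677 lb = 307.1 kg; ΔT = 4.22 K.
c = 66.83 J/(kg·K)

66.8 J/(kg·K)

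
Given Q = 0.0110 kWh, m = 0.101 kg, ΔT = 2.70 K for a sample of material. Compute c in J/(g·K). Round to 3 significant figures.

Rearranging: c = Q/(m·ΔT).
Q = 0.0110 kWh = 39600 J; m = 0.101 kg; ΔT = 2.70 K.
c = 1.452×10^5 J/(kg·K)
1.452×10^5 J/(kg·K) × (1 J/(g·K) / 1000 J/(kg·K)) = 145.2 J/(g·K)

145 J/(g·K)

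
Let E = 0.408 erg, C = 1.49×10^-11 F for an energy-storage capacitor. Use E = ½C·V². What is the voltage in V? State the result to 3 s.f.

Rearranging E = ½C·V² for V: V = √(2E/C).
E = 0.408 erg = 4.080×10^-8 J; C = 1.49×10^-11 F.
V = 74.00 V

74.0 V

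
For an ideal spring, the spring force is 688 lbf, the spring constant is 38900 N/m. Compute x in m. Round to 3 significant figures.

From Hooke's law: x = F/k.
F = 688 lbf = 3060 N; k = 38900 N/m.
x = 0.07867 m

0.0787 m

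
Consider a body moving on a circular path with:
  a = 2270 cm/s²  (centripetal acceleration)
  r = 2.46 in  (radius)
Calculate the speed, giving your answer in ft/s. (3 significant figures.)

3.91 ft/s

Rearranging: v = √(a·r).
a = 2270 cm/s² = 22.70 m/s²; r = 2.46 in = 0.06248 m.
v = 1.191 m/s
1.191 m/s × (1 ft/s / 0.3048 m/s) = 3.907 ft/s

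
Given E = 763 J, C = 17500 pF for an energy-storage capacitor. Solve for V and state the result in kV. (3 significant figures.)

Rearranging: V = √(2E/C).
E = 763 J; C = 17500 pF = 1.750×10^-8 F.
V = 2.953×10^5 V  (the unit combination reduces to kg·m²/(A·s³) = V)
2.953×10^5 V × (1 kV / 1000 V) = 295.3 kV

295 kV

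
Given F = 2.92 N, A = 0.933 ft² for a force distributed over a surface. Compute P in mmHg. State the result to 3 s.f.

0.253 mmHg

P is given directly by: P = F/A.
F = 2.92 N; A = 0.933 ft² = 0.08668 m².
P = 33.69 Pa
33.69 Pa × (1 mmHg / 133.3 Pa) = 0.2527 mmHg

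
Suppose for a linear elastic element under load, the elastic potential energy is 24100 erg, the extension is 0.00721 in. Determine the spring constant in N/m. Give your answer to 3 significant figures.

1.44×10^5 N/m

Solving U = ½k·x² for k: k = 2U/x².
U = 24100 erg = 0.002410 J; x = 0.00721 in = 1.831×10^-4 m.
k = 1.437×10^5 N/m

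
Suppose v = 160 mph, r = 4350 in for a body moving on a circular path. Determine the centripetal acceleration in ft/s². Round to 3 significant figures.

Directly: a = v²/r.
v = 160 mph = 71.53 m/s; r = 4350 in = 110.5 m.
a = 46.30 m/s²
46.30 m/s² × (1 ft/s² / 0.3048 m/s²) = 151.9 ft/s²

152 ft/s²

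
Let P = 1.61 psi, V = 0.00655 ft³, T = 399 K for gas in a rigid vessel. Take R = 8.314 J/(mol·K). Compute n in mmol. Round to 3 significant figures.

0.621 mmol

Rearranging: n = PV/(RT).
P = 1.61 psi = 11101 Pa; V = 0.00655 ft³ = 1.855×10^-4 m³; T = 399 K; R = 8.314 J/(mol·K).
n = 6.207×10^-4 mol
6.207×10^-4 mol × (1 mmol / 0.001000 mol) = 0.6207 mmol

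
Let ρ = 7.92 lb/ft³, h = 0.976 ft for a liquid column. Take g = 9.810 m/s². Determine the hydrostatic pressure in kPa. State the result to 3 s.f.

0.370 kPa

P is given directly by: P = ρgh.
ρ = 7.92 lb/ft³ = 126.9 kg/m³; h = 0.976 ft = 0.2975 m; g = 9.810 m/s².
P = 370.2 Pa  (the unit combination reduces to kg/(m·s²) = Pa)
370.2 Pa × (1 kPa / 1000 Pa) = 0.3702 kPa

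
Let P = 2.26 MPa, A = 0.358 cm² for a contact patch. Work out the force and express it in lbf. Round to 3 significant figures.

Rearranging P = F/A for F: F = P·A.
P = 2.26 MPa = 2.260×10^6 Pa; A = 0.358 cm² = 3.580×10^-5 m².
F = 80.91 N
80.91 N × (1 lbf / 4.448 N) = 18.19 lbf

18.2 lbf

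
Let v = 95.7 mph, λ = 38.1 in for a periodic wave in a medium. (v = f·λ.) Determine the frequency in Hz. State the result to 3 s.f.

Rearranging: f = v/λ.
v = 95.7 mph = 42.78 m/s; λ = 38.1 in = 0.9677 m.
f = 44.21 Hz

44.2 Hz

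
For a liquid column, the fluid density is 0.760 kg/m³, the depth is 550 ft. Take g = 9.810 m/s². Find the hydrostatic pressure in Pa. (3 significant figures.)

P is given directly by: P = ρgh.
ρ = 0.760 kg/m³; h = 550 ft = 167.6 m; g = 9.810 m/s².
P = 1250 Pa

1250 Pa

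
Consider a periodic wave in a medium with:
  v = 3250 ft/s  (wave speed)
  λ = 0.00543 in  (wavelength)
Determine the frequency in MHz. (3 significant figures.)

7.18 MHz

Solving v = f·λ for f: f = v/λ.
v = 3250 ft/s = 990.6 m/s; λ = 0.00543 in = 1.379×10^-4 m.
f = 7.182×10^6 Hz
7.182×10^6 Hz × (1 MHz / 1.000×10^6 Hz) = 7.182 MHz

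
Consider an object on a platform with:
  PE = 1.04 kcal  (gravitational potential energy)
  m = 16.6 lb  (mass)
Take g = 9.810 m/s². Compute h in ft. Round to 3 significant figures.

193 ft

Rearranging PE = m·g·h for h: h = PE/(m·g).
PE = 1.04 kcal = 4351 J; m = 16.6 lb = 7.530 kg; g = 9.810 m/s².
h = 58.91 m
58.91 m × (1 ft / 0.3048 m) = 193.3 ft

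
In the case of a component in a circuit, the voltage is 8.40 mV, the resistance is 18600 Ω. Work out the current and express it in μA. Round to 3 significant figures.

From Ohm's law: I = V/R.
V = 8.40 mV = 0.008400 V; R = 18600 Ω.
I = 4.516×10^-7 A
4.516×10^-7 A × (1 μA / 1.000×10^-6 A) = 0.4516 μA

0.452 μA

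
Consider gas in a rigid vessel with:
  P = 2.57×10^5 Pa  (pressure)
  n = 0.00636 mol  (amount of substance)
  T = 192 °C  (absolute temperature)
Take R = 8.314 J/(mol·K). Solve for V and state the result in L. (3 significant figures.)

0.0957 L

Solving PV = nRT for V: V = nRT/P.
P = 2.57×10^5 Pa; n = 0.00636 mol; T = 192 °C = 465.1 K; R = 8.314 J/(mol·K).
V = 9.570×10^-5 m³
9.570×10^-5 m³ × (1 L / 0.001000 m³) = 0.09570 L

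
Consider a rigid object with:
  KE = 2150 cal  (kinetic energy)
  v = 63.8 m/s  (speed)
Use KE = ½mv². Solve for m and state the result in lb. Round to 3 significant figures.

9.74 lb

Rearranging KE = ½mv² for m: m = 2·KE/v².
KE = 2150 cal = 8996 J; v = 63.8 m/s.
m = 4.420 kg
4.420 kg × (1 lb / 0.4536 kg) = 9.744 lb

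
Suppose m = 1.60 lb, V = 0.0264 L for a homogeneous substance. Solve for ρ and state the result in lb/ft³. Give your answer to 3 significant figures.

ρ is given directly by: ρ = m/V.
m = 1.60 lb = 0.7257 kg; V = 0.0264 L = 2.640×10^-5 m³.
ρ = 27490 kg/m³
27490 kg/m³ × (1 lb/ft³ / 16.02 kg/m³) = 1716 lb/ft³

1720 lb/ft³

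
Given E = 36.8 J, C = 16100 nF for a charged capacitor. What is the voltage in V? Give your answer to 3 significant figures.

Rearranging: V = √(2E/C).
E = 36.8 J; C = 16100 nF = 1.610×10^-5 F.
V = 2138 V

2140 V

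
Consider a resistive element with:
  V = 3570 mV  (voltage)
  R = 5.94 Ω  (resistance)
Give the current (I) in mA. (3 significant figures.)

601 mA

From Ohm's law: I = V/R.
V = 3570 mV = 3.570 V; R = 5.94 Ω.
I = 0.6010 A
0.6010 A × (1 mA / 0.001000 A) = 601.0 mA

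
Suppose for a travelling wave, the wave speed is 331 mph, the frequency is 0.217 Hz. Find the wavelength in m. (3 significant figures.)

Solving v = f·λ for λ: λ = v/f.
v = 331 mph = 148.0 m/s; f = 0.217 Hz.
λ = 681.9 m

682 m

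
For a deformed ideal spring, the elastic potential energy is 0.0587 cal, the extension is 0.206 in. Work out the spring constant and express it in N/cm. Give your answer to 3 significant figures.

Rearranging U = ½k·x² for k: k = 2U/x².
U = 0.0587 cal = 0.2456 J; x = 0.206 in = 0.005232 m.
k = 17941 N/m
17941 N/m × (1 N/cm / 100.0 N/m) = 179.4 N/cm

179 N/cm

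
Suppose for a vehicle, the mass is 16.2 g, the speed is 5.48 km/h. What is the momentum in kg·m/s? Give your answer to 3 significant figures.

0.0247 kg·m/s

p is given directly by: p = mv.
m = 16.2 g = 0.01620 kg; v = 5.48 km/h = 1.522 m/s.
p = 0.02466 kg·m/s  (the unit combination reduces to kg·m/s = kg·m/s)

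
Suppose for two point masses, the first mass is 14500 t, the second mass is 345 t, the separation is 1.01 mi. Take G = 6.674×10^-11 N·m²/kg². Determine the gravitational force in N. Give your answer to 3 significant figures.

From Newton's law of gravitation: F = Gm₁m₂/r².
m₁ = 14500 t = 1.450×10^7 kg; m₂ = 345 t = 3.450×10^5 kg; r = 1.01 mi = 1625 m; G = 6.674×10^-11 N·m²/kg².
F = 1.264×10^-4 N  (the unit combination reduces to kg·m/s² = N)

1.26×10^-4 N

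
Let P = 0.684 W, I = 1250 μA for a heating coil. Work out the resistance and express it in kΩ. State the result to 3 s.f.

Rearranging P = I²R for R: R = P/I².
P = 0.684 W; I = 1250 μA = 0.001250 A.
R = 4.378×10^5 Ω
4.378×10^5 Ω × (1 kΩ / 1000 Ω) = 437.8 kΩ

438 kΩ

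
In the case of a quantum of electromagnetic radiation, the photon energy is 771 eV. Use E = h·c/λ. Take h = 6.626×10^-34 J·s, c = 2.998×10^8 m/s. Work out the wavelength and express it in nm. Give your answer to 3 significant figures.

1.61 nm

Solving E = h·c/λ for λ: λ = hc/E.
E = 771 eV = 1.235×10^-16 J; h = 6.626×10^-34 J·s; c = 2.998×10^8 m/s.
λ = 1.608×10^-9 m
1.608×10^-9 m × (1 nm / 1.000×10^-9 m) = 1.608 nm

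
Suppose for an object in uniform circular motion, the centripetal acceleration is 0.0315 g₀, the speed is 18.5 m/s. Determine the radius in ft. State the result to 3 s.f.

Rearranging: r = v²/a.
a = 0.0315 g₀ = 0.3089 m/s²; v = 18.5 m/s.
r = 1108 m
1108 m × (1 ft / 0.3048 m) = 3635 ft

3630 ft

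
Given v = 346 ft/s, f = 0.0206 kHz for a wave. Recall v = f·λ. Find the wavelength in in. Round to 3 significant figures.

Rearranging: λ = v/f.
v = 346 ft/s = 105.5 m/s; f = 0.0206 kHz = 20.60 Hz.
λ = 5.119 m
5.119 m × (1 in / 0.02540 m) = 201.6 in

202 in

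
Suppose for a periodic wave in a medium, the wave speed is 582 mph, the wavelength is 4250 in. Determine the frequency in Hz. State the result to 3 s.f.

Solving v = f·λ for f: f = v/λ.
v = 582 mph = 260.2 m/s; λ = 4250 in = 107.9 m.
f = 2.410 Hz

2.41 Hz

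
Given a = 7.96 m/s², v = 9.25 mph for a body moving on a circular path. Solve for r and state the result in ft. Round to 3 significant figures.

Solving a = v²/r for r: r = v²/a.
a = 7.96 m/s²; v = 9.25 mph = 4.135 m/s.
r = 2.148 m
2.148 m × (1 ft / 0.3048 m) = 7.048 ft

7.05 ft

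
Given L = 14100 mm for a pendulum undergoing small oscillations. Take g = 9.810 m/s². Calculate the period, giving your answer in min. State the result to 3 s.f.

T is given directly by: T = 2π√(L/g).
L = 14100 mm = 14.10 m; g = 9.810 m/s².
T = 7.533 s
7.533 s × (1 min / 60.00 s) = 0.1255 min

0.126 min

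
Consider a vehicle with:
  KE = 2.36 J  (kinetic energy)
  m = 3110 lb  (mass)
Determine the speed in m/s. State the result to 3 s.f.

0.0578 m/s

Solving KE = ½mv² for v: v = √(2·KE/m).
KE = 2.36 J; m = 3110 lb = 1411 kg.
v = 0.05784 m/s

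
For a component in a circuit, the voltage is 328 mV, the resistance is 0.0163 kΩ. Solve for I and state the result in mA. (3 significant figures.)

20.1 mA

From Ohm's law: I = V/R.
V = 328 mV = 0.3280 V; R = 0.0163 kΩ = 16.30 Ω.
I = 0.02012 A
0.02012 A × (1 mA / 0.001000 A) = 20.12 mA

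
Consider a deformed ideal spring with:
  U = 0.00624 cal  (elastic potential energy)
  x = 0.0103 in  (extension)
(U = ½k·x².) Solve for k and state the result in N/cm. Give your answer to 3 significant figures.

7630 N/cm

Solving U = ½k·x² for k: k = 2U/x².
U = 0.00624 cal = 0.02611 J; x = 0.0103 in = 2.616×10^-4 m.
k = 7.629×10^5 N/m
7.629×10^5 N/m × (1 N/cm / 100.0 N/m) = 7629 N/cm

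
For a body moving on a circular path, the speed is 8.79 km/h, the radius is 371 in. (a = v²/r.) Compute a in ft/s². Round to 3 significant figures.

a is given directly by: a = v²/r.
v = 8.79 km/h = 2.442 m/s; r = 371 in = 9.423 m.
a = 0.6327 m/s²
0.6327 m/s² × (1 ft/s² / 0.3048 m/s²) = 2.076 ft/s²

2.08 ft/s²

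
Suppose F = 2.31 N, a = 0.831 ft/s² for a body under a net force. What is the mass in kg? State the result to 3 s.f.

9.12 kg

From Newton's second law: m = F/a.
F = 2.31 N; a = 0.831 ft/s² = 0.2533 m/s².
m = 9.120 kg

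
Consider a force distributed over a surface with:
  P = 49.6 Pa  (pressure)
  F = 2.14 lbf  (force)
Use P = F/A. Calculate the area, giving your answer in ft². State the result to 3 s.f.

Rearranging P = F/A for A: A = F/P.
P = 49.6 Pa; F = 2.14 lbf = 9.519 N.
A = 0.1919 m²
0.1919 m² × (1 ft² / 0.09290 m²) = 2.066 ft²

2.07 ft²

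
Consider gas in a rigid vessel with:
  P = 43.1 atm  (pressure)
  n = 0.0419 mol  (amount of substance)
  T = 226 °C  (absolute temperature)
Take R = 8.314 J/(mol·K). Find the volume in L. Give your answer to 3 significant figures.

Rearranging PV = nRT for V: V = nRT/P.
P = 43.1 atm = 4.367×10^6 Pa; n = 0.0419 mol; T = 226 °C = 499.1 K; R = 8.314 J/(mol·K).
V = 3.982×10^-5 m³
3.982×10^-5 m³ × (1 L / 0.001000 m³) = 0.03982 L

0.0398 L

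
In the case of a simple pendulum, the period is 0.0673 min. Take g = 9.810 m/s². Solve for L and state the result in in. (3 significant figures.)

Solving T = 2π√(L/g) for L: L = g·(T/2π)².
T = 0.0673 min = 4.038 s; g = 9.810 m/s².
L = 4.052 m
4.052 m × (1 in / 0.02540 m) = 159.5 in

160 in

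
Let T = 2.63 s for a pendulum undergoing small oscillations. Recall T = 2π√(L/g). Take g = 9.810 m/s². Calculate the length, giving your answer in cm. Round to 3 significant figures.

172 cm

Rearranging: L = g·(T/2π)².
T = 2.63 s; g = 9.810 m/s².
L = 1.719 m
1.719 m × (1 cm / 0.01000 m) = 171.9 cm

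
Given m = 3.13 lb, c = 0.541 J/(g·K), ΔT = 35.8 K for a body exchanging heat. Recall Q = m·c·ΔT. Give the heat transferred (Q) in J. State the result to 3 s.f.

27500 J

Directly: Q = mcΔT.
m = 3.13 lb = 1.420 kg; c = 0.541 J/(g·K) = 541.0 J/(kg·K); ΔT = 35.8 K.
Q = 27497 J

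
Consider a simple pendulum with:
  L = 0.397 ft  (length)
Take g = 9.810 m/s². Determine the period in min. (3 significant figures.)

0.0116 min

Directly: T = 2π√(L/g).
L = 0.397 ft = 0.1210 m; g = 9.810 m/s².
T = 0.6978 s
0.6978 s × (1 min / 60.00 s) = 0.01163 min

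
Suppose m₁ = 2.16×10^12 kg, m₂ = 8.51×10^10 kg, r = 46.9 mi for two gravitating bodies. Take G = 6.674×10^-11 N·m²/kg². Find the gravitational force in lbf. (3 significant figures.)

484 lbf

Directly: F = Gm₁m₂/r².
m₁ = 2.16×10^12 kg; m₂ = 8.51×10^10 kg; r = 46.9 mi = 75478 m; G = 6.674×10^-11 N·m²/kg².
F = 2153 N
2153 N × (1 lbf / 4.448 N) = 484.1 lbf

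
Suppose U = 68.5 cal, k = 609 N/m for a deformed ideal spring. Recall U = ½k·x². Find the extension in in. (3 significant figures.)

38.2 in

Solving U = ½k·x² for x: x = √(2U/k).
U = 68.5 cal = 286.6 J; k = 609 N/m.
x = 0.9702 m
0.9702 m × (1 in / 0.02540 m) = 38.20 in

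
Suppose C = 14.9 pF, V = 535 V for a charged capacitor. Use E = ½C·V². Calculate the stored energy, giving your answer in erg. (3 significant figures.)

21.3 erg

Directly: E = ½CV².
C = 14.9 pF = 1.490×10^-11 F; V = 535 V.
E = 2.132×10^-6 J  (the unit combination reduces to kg·m²/s² = J)
2.132×10^-6 J × (1 erg / 1.000×10^-7 J) = 21.32 erg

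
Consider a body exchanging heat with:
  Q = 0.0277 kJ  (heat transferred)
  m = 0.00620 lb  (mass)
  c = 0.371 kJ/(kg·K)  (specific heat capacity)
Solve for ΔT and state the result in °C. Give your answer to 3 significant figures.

26.5 °C

Solving Q = m·c·ΔT for ΔT: ΔT = Q/(m·c).
Q = 0.0277 kJ = 27.70 J; m = 0.00620 lb = 0.002812 kg; c = 0.371 kJ/(kg·K) = 371.0 J/(kg·K).
ΔT = 26.55 K
Since 1 °C = 1 K, 26.55 °C.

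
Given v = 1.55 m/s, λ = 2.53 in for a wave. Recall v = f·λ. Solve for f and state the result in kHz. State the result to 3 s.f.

Rearranging v = f·λ for f: f = v/λ.
v = 1.55 m/s; λ = 2.53 in = 0.06426 m.
f = 24.12 Hz
24.12 Hz × (1 kHz / 1000 Hz) = 0.02412 kHz

0.0241 kHz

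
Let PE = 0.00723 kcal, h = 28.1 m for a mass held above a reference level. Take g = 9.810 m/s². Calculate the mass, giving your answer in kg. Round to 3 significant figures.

0.110 kg

Rearranging: m = PE/(g·h).
PE = 0.00723 kcal = 30.25 J; h = 28.1 m; g = 9.810 m/s².
m = 0.1097 kg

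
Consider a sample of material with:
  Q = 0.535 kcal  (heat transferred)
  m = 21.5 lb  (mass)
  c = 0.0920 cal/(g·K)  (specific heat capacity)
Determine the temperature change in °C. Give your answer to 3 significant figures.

0.596 °C

Solving Q = m·c·ΔT for ΔT: ΔT = Q/(m·c).
Q = 0.535 kcal = 2238 J; m = 21.5 lb = 9.752 kg; c = 0.0920 cal/(g·K) = 384.9 J/(kg·K).
ΔT = 0.5963 K
Since 1 °C = 1 K, 0.5963 °C.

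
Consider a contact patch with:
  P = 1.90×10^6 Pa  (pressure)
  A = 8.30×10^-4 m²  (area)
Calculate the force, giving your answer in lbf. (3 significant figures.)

Rearranging P = F/A for F: F = P·A.
P = 1.90×10^6 Pa; A = 8.30×10^-4 m².
F = 1577 N
1577 N × (1 lbf / 4.448 N) = 354.5 lbf

355 lbf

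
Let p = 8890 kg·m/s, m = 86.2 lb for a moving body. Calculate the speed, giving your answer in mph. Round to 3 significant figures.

Solving p = m·v for v: v = p/m.
p = 8890 kg·m/s; m = 86.2 lb = 39.10 kg.
v = 227.4 m/s
227.4 m/s × (1 mph / 0.4470 m/s) = 508.6 mph

509 mph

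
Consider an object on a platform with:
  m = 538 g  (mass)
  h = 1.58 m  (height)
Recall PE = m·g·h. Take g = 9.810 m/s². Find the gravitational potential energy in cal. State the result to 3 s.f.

1.99 cal

Directly: PE = mgh.
m = 538 g = 0.5380 kg; h = 1.58 m; g = 9.810 m/s².
PE = 8.339 J
8.339 J × (1 cal / 4.184 J) = 1.993 cal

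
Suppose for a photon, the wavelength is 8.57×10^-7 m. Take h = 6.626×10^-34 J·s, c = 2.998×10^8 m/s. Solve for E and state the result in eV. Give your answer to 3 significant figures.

1.45 eV

Directly: E = hc/λ.
λ = 8.57×10^-7 m; h = 6.626×10^-34 J·s; c = 2.998×10^8 m/s.
E = 2.318×10^-19 J  (the unit combination reduces to kg·m²/s² = J)
2.318×10^-19 J × (1 eV / 1.602×10^-19 J) = 1.447 eV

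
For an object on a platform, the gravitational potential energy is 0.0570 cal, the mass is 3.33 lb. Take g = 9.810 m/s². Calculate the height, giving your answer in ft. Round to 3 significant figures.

0.0528 ft

Rearranging: h = PE/(m·g).
PE = 0.0570 cal = 0.2385 J; m = 3.33 lb = 1.510 kg; g = 9.810 m/s².
h = 0.01609 m
0.01609 m × (1 ft / 0.3048 m) = 0.05280 ft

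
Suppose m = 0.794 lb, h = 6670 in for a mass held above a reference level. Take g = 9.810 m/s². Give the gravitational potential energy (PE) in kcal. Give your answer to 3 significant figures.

Directly: PE = mgh.
m = 0.794 lb = 0.3602 kg; h = 6670 in = 169.4 m; g = 9.810 m/s².
PE = 598.6 J
598.6 J × (1 kcal / 4184 J) = 0.1431 kcal

0.143 kcal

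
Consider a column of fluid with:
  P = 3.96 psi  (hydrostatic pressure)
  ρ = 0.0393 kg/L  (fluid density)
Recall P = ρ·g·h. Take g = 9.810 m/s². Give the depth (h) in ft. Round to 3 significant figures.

232 ft

Solving P = ρ·g·h for h: h = P/(ρ·g).
P = 3.96 psi = 27303 Pa; ρ = 0.0393 kg/L = 39.30 kg/m³; g = 9.810 m/s².
h = 70.82 m
70.82 m × (1 ft / 0.3048 m) = 232.3 ft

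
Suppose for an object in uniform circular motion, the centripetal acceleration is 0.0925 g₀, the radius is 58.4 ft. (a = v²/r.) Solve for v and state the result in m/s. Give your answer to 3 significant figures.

Rearranging a = v²/r for v: v = √(a·r).
a = 0.0925 g₀ = 0.9071 m/s²; r = 58.4 ft = 17.80 m.
v = 4.018 m/s

4.02 m/s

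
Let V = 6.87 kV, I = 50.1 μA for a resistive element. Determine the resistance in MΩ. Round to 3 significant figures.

From Ohm's law: R = V/I.
V = 6.87 kV = 6870 V; I = 50.1 μA = 5.010×10^-5 A.
R = 1.371×10^8 Ω
1.371×10^8 Ω × (1 MΩ / 1.000×10^6 Ω) = 137.1 MΩ

137 MΩ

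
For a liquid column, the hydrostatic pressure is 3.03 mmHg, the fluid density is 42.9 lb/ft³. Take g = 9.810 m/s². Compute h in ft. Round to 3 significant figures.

0.197 ft

Rearranging P = ρ·g·h for h: h = P/(ρ·g).
P = 3.03 mmHg = 404.0 Pa; ρ = 42.9 lb/ft³ = 687.2 kg/m³; g = 9.810 m/s².
h = 0.05992 m
0.05992 m × (1 ft / 0.3048 m) = 0.1966 ft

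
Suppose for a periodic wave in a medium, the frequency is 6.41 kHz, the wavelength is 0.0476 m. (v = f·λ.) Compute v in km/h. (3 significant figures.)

v is given directly by: v = fλ.
f = 6.41 kHz = 6410 Hz; λ = 0.0476 m.
v = 305.1 m/s
305.1 m/s × (1 km/h / 0.2778 m/s) = 1098 km/h

1100 km/h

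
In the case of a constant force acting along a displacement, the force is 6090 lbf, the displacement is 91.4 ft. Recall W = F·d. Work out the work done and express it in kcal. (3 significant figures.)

Directly: W = F·d.
F = 6090 lbf = 27090 N; d = 91.4 ft = 27.86 m.
W = 7.547×10^5 J
7.547×10^5 J × (1 kcal / 4184 J) = 180.4 kcal

180 kcal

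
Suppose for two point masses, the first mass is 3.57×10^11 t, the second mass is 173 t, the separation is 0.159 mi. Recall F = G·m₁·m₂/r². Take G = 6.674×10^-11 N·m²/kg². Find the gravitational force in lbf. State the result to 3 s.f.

14200 lbf

From Newton's law of gravitation: F = Gm₁m₂/r².
m₁ = 3.57×10^11 t = 3.570×10^14 kg; m₂ = 173 t = 1.730×10^5 kg; r = 0.159 mi = 255.9 m; G = 6.674×10^-11 N·m²/kg².
F = 62952 N
62952 N × (1 lbf / 4.448 N) = 14152 lbf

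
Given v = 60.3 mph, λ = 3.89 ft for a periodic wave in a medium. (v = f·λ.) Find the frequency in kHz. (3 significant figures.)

0.0227 kHz

Rearranging: f = v/λ.
v = 60.3 mph = 26.96 m/s; λ = 3.89 ft = 1.186 m.
f = 22.74 Hz
22.74 Hz × (1 kHz / 1000 Hz) = 0.02274 kHz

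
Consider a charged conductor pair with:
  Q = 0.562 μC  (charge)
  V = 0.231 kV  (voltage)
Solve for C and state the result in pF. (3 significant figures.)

2430 pF

Directly: C = Q/V.
Q = 0.562 μC = 5.620×10^-7 C; V = 0.231 kV = 231.0 V.
C = 2.433×10^-9 F
2.433×10^-9 F × (1 pF / 1.000×10^-12 F) = 2433 pF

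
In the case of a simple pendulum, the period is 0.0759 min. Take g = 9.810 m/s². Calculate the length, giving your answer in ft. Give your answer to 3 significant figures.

16.9 ft

Rearranging T = 2π√(L/g) for L: L = g·(T/2π)².
T = 0.0759 min = 4.554 s; g = 9.810 m/s².
L = 5.153 m
5.153 m × (1 ft / 0.3048 m) = 16.91 ft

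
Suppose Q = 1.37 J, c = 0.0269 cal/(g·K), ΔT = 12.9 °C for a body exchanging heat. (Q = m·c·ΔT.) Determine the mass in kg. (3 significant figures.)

Rearranging Q = m·c·ΔT for m: m = Q/(c·ΔT).
Q = 1.37 J; c = 0.0269 cal/(g·K) = 112.5 J/(kg·K); ΔT = 12.9 °C = 12.90 K.
m = 9.436×10^-4 kg

9.44×10^-4 kg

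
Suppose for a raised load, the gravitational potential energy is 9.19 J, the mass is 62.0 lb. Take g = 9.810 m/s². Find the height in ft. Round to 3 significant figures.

Rearranging: h = PE/(m·g).
PE = 9.19 J; m = 62.0 lb = 28.12 kg; g = 9.810 m/s².
h = 0.03331 m
0.03331 m × (1 ft / 0.3048 m) = 0.1093 ft

0.109 ft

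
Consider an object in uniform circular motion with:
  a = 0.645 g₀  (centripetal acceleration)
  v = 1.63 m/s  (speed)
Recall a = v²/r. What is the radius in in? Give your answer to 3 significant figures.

16.5 in

Rearranging a = v²/r for r: r = v²/a.
a = 0.645 g₀ = 6.325 m/s²; v = 1.63 m/s.
r = 0.4200 m
0.4200 m × (1 in / 0.02540 m) = 16.54 in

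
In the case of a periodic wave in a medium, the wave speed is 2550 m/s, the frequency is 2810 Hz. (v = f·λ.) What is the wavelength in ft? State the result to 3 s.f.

Solving v = f·λ for λ: λ = v/f.
v = 2550 m/s; f = 2810 Hz.
λ = 0.9075 m
0.9075 m × (1 ft / 0.3048 m) = 2.977 ft

2.98 ft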